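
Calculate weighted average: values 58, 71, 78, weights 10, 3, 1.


Numerator = 58*10 + 71*3 + 78*1 = 871
Denominator = 10 + 3 + 1 = 14
WM = 871/14 = 62.2143

WM = 62.2143


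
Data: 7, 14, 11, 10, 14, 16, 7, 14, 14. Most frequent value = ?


Frequencies: 7:2, 10:1, 11:1, 14:4, 16:1
Max frequency = 4
Mode = 14

Mode = 14


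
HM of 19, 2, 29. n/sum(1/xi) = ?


Sum of reciprocals = 1/19 + 1/2 + 1/29 = 0.587114
HM = 3/0.587114 = 5.1097

HM = 5.1097


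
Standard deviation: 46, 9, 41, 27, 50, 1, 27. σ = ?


Mean = 28.7143
Variance = 295.0612
SD = sqrt(295.0612) = 17.1773

SD = 17.1773


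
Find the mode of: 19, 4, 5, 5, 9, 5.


Frequencies: 4:1, 5:3, 9:1, 19:1
Max frequency = 3
Mode = 5

Mode = 5


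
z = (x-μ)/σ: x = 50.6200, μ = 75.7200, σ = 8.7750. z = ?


z = (50.6200 - 75.7200)/8.7750
= -25.1000/8.7750
= -2.8604

z = -2.8604


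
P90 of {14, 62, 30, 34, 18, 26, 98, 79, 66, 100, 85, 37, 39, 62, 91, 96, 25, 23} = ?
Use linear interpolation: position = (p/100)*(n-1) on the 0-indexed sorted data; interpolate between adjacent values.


Sorted: 14, 18, 23, 25, 26, 30, 34, 37, 39, 62, 62, 66, 79, 85, 91, 96, 98, 100
n = 18
Index = 90/100 * 17 = 15.3000
Lower = data[15] = 96, Upper = data[16] = 98
P90 = 96 + 0.3000*(2) = 96.6000

P90 = 96.6000


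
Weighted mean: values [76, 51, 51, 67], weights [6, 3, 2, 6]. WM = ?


Numerator = 76*6 + 51*3 + 51*2 + 67*6 = 1113
Denominator = 6 + 3 + 2 + 6 = 17
WM = 1113/17 = 65.4706

WM = 65.4706


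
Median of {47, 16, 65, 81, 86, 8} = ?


Sorted: 8, 16, 47, 65, 81, 86
n = 6 (even)
Middle values: 47 and 65
Median = (47+65)/2 = 56.0000

Median = 56.0000


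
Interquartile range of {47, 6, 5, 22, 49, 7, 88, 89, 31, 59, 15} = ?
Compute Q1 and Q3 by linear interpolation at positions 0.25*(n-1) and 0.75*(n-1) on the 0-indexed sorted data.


Sorted: 5, 6, 7, 15, 22, 31, 47, 49, 59, 88, 89
Q1 (25th %ile) = 11.0000
Q3 (75th %ile) = 54.0000
IQR = 54.0000 - 11.0000 = 43.0000

IQR = 43.0000


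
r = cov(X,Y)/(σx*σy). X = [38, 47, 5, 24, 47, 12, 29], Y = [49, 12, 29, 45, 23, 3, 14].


Mean X = 28.8571, Mean Y = 25.0000
SD X = 15.207410, SD Y = 15.901482
Cov = 17.714286
r = 17.714286/(15.207410*15.901482) = 0.0733

r = 0.0733


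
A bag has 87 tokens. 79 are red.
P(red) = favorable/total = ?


P = 79/87 = 0.9080

P = 0.9080


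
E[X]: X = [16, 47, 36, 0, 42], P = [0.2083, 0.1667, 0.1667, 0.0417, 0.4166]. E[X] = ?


E[X] = 16*0.2083 + 47*0.1667 + 36*0.1667 + 0*0.0417 + 42*0.4166
= 3.3328 + 7.8349 + 6.0012 + 0 + 17.4972
= 34.6661

E[X] = 34.6661


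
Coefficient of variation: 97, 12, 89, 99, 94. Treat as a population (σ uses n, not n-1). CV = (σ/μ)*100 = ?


Mean = 78.2000
SD = 33.2710
CV = (33.2710/78.2000)*100 = 42.5460%

CV = 42.5460%


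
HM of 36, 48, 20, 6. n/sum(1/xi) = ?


Sum of reciprocals = 1/36 + 1/48 + 1/20 + 1/6 = 0.265278
HM = 4/0.265278 = 15.0785

HM = 15.0785


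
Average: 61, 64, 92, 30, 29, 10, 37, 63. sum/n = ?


Sum = 61 + 64 + 92 + 30 + 29 + 10 + 37 + 63 = 386
n = 8
Mean = 386/8 = 48.2500

Mean = 48.2500


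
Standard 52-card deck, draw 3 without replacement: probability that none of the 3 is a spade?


P(no spades) = (39/52) × (38/51) × (37/50)
= 0.4135

P = 0.4135


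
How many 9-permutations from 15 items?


P(15,9) = 15!/6!
= 1307674368000/720
= 1816214400

P(15,9) = 1816214400


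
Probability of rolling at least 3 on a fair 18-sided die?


Favorable outcomes (roll ≥ 3): 16
Total outcomes = 18
P = 16/18 = 0.8889

P = 0.8889


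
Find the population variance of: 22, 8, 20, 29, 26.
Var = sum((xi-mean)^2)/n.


Mean = 21.0000
Squared deviations: 1.0000, 169.0000, 1.0000, 64.0000, 25.0000
Sum = 260.0000
Variance = 260.0000/5 = 52.0000

Variance = 52.0000


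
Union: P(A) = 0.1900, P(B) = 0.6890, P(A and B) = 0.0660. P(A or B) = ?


P(A∪B) = 0.1900 + 0.6890 - 0.0660
= 0.8790 - 0.0660
= 0.8130

P(A∪B) = 0.8130


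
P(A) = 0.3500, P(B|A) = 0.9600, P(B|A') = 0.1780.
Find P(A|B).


P(B) = P(B|A)*P(A) + P(B|A')*P(A')
= 0.9600*0.3500 + 0.1780*0.6500
= 0.336000 + 0.115700 = 0.451700
P(A|B) = 0.336000/0.451700 = 0.7439

P(A|B) = 0.7439


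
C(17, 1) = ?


C(17,1) = 17!/(1! × 16!)
= 355687428096000/(1 × 20922789888000)
= 17

C(17,1) = 17


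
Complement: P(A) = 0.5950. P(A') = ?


P(not A) = 1 - 0.5950 = 0.4050

P(not A) = 0.4050


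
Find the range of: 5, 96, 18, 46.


Max = 96, Min = 5
Range = 96 - 5 = 91

Range = 91


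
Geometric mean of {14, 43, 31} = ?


Product = 14 × 43 × 31 = 18662
GM = 18662^(1/3) = 26.5248

GM = 26.5248


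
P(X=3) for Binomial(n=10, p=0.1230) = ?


C(10,3) = 120
p^3 = 0.001861
(1-p)^7 = 0.399022
P = 120 * 0.001861 * 0.399022 = 0.0891

P(X=3) = 0.0891


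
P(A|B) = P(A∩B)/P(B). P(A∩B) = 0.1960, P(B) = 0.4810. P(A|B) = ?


P(A|B) = 0.1960/0.4810 = 0.4075

P(A|B) = 0.4075


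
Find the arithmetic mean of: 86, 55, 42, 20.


Sum = 86 + 55 + 42 + 20 = 203
n = 4
Mean = 203/4 = 50.7500

Mean = 50.7500


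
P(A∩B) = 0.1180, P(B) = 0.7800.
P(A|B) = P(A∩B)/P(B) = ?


P(A|B) = 0.1180/0.7800 = 0.1513

P(A|B) = 0.1513


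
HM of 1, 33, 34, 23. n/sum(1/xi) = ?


Sum of reciprocals = 1/1 + 1/33 + 1/34 + 1/23 = 1.103193
HM = 4/1.103193 = 3.6258

HM = 3.6258


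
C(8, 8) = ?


C(8,8) = 8!/(8! × 0!)
= 40320/(40320 × 1)
= 1

C(8,8) = 1


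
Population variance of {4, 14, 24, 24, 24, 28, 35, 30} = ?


Mean = 22.8750
Squared deviations: 356.2656, 78.7656, 1.2656, 1.2656, 1.2656, 26.2656, 147.0156, 50.7656
Sum = 662.8750
Variance = 662.8750/8 = 82.8594

Variance = 82.8594


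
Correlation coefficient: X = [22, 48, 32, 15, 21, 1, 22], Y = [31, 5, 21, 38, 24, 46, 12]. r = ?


Mean X = 23.0000, Mean Y = 25.2857
SD X = 13.416408, SD Y = 13.263422
Cov = -156.142857
r = -156.142857/(13.416408*13.263422) = -0.8775

r = -0.8775


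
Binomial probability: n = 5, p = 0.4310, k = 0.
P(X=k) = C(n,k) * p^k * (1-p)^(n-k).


C(5,0) = 1
p^0 = 1.000000
(1-p)^5 = 0.059643
P = 1 * 1.000000 * 0.059643 = 0.0596

P(X=0) = 0.0596


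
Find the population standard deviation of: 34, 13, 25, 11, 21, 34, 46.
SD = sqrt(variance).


Mean = 26.2857
Variance = 135.3469
SD = sqrt(135.3469) = 11.6339

SD = 11.6339


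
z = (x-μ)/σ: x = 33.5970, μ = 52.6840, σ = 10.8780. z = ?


z = (33.5970 - 52.6840)/10.8780
= -19.0870/10.8780
= -1.7546

z = -1.7546


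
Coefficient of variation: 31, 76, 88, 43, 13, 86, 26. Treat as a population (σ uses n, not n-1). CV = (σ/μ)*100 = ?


Mean = 51.8571
SD = 28.6527
CV = (28.6527/51.8571)*100 = 55.2532%

CV = 55.2532%


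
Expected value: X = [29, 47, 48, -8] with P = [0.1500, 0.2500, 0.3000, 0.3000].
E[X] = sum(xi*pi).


E[X] = 29*0.1500 + 47*0.2500 + 48*0.3000 - 8*0.3000
= 4.3500 + 11.7500 + 14.4000 - 2.4000
= 28.1000

E[X] = 28.1000


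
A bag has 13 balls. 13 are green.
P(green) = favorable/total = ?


P = 13/13 = 1.0000

P = 1.0000


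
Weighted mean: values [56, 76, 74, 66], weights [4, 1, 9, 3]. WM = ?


Numerator = 56*4 + 76*1 + 74*9 + 66*3 = 1164
Denominator = 4 + 1 + 9 + 3 = 17
WM = 1164/17 = 68.4706

WM = 68.4706


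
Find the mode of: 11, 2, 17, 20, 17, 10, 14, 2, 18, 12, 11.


Frequencies: 2:2, 10:1, 11:2, 12:1, 14:1, 17:2, 18:1, 20:1
Max frequency = 2
Mode = 2, 11, 17

Mode = 2, 11, 17


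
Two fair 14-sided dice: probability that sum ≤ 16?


Total outcomes = 14×14 = 196
Favorable (sum ≤ 16): 118
P = 118/196 = 0.6020

P = 0.6020


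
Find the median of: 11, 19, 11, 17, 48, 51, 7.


Sorted: 7, 11, 11, 17, 19, 48, 51
n = 7 (odd)
Middle value = 17

Median = 17


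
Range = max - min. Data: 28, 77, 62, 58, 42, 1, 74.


Max = 77, Min = 1
Range = 77 - 1 = 76

Range = 76


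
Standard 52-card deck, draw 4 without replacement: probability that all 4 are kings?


P(all kings) = (4/52) × (3/51) × (2/50) × (1/49)
= 3.6938e-06

P = 3.6938e-06


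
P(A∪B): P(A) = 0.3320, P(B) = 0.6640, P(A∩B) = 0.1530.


P(A∪B) = 0.3320 + 0.6640 - 0.1530
= 0.9960 - 0.1530
= 0.8430

P(A∪B) = 0.8430


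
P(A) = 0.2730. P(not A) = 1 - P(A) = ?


P(not A) = 1 - 0.2730 = 0.7270

P(not A) = 0.7270


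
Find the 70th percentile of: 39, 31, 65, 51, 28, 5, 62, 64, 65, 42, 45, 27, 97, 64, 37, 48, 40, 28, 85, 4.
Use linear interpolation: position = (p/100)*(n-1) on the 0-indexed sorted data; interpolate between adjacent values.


Sorted: 4, 5, 27, 28, 28, 31, 37, 39, 40, 42, 45, 48, 51, 62, 64, 64, 65, 65, 85, 97
n = 20
Index = 70/100 * 19 = 13.3000
Lower = data[13] = 62, Upper = data[14] = 64
P70 = 62 + 0.3000*(2) = 62.6000

P70 = 62.6000


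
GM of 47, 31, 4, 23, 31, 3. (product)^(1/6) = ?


Product = 47 × 31 × 4 × 23 × 31 × 3 = 12466092
GM = 12466092^(1/6) = 15.2273

GM = 15.2273


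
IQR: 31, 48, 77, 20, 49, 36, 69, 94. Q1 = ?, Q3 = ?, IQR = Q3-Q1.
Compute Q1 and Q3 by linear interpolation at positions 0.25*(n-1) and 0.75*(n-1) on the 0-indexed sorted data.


Sorted: 20, 31, 36, 48, 49, 69, 77, 94
Q1 (25th %ile) = 34.7500
Q3 (75th %ile) = 71.0000
IQR = 71.0000 - 34.7500 = 36.2500

IQR = 36.2500


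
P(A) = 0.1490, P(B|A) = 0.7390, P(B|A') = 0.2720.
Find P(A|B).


P(B) = P(B|A)*P(A) + P(B|A')*P(A')
= 0.7390*0.1490 + 0.2720*0.8510
= 0.110111 + 0.231472 = 0.341583
P(A|B) = 0.110111/0.341583 = 0.3224

P(A|B) = 0.3224


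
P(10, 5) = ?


P(10,5) = 10!/5!
= 3628800/120
= 30240

P(10,5) = 30240


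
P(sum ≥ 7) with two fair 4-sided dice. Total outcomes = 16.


Total outcomes = 4×4 = 16
Favorable (sum ≥ 7): 3
P = 3/16 = 0.1875

P = 0.1875


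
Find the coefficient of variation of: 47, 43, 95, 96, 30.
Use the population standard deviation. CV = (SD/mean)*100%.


Mean = 62.2000
SD = 27.7662
CV = (27.7662/62.2000)*100 = 44.6401%

CV = 44.6401%


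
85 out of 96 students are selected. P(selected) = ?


P = 85/96 = 0.8854

P = 0.8854


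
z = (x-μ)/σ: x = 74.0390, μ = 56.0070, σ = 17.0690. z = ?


z = (74.0390 - 56.0070)/17.0690
= 18.0320/17.0690
= 1.0564

z = 1.0564


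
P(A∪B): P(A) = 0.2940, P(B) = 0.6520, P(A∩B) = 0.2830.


P(A∪B) = 0.2940 + 0.6520 - 0.2830
= 0.9460 - 0.2830
= 0.6630

P(A∪B) = 0.6630


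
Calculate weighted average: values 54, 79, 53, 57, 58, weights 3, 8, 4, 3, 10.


Numerator = 54*3 + 79*8 + 53*4 + 57*3 + 58*10 = 1757
Denominator = 3 + 8 + 4 + 3 + 10 = 28
WM = 1757/28 = 62.7500

WM = 62.7500


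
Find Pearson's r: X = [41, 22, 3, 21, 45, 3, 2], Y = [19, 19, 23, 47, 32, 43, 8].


Mean X = 19.5714, Mean Y = 27.2857
SD X = 16.783131, SD Y = 13.013337
Cov = 14.265306
r = 14.265306/(16.783131*13.013337) = 0.0653

r = 0.0653


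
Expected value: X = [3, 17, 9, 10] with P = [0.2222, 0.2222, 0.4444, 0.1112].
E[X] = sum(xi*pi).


E[X] = 3*0.2222 + 17*0.2222 + 9*0.4444 + 10*0.1112
= 0.6666 + 3.7774 + 3.9996 + 1.1120
= 9.5556

E[X] = 9.5556


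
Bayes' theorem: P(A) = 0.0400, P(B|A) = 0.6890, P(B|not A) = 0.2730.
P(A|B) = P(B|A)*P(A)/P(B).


P(B) = P(B|A)*P(A) + P(B|A')*P(A')
= 0.6890*0.0400 + 0.2730*0.9600
= 0.027560 + 0.262080 = 0.289640
P(A|B) = 0.027560/0.289640 = 0.0952

P(A|B) = 0.0952


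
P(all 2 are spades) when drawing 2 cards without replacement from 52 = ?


P(all spades) = (13/52) × (12/51)
= 0.0588

P = 0.0588


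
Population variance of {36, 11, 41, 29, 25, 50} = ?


Mean = 32.0000
Squared deviations: 16.0000, 441.0000, 81.0000, 9.0000, 49.0000, 324.0000
Sum = 920.0000
Variance = 920.0000/6 = 153.3333

Variance = 153.3333


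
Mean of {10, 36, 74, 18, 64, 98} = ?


Sum = 10 + 36 + 74 + 18 + 64 + 98 = 300
n = 6
Mean = 300/6 = 50.0000

Mean = 50.0000


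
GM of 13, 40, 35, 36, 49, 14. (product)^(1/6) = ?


Product = 13 × 40 × 35 × 36 × 49 × 14 = 449467200
GM = 449467200^(1/6) = 27.6768

GM = 27.6768


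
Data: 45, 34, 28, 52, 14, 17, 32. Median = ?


Sorted: 14, 17, 28, 32, 34, 45, 52
n = 7 (odd)
Middle value = 32

Median = 32


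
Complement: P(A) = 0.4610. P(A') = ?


P(not A) = 1 - 0.4610 = 0.5390

P(not A) = 0.5390


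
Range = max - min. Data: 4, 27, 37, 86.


Max = 86, Min = 4
Range = 86 - 4 = 82

Range = 82


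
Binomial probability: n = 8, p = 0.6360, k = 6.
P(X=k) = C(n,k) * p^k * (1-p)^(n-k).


C(8,6) = 28
p^6 = 0.066182
(1-p)^2 = 0.132496
P = 28 * 0.066182 * 0.132496 = 0.2455

P(X=6) = 0.2455


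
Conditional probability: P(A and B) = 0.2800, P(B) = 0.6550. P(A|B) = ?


P(A|B) = 0.2800/0.6550 = 0.4275

P(A|B) = 0.4275


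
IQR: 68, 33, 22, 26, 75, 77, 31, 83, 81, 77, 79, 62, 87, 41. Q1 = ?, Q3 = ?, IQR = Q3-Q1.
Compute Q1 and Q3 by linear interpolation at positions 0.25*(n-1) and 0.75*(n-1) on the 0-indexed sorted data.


Sorted: 22, 26, 31, 33, 41, 62, 68, 75, 77, 77, 79, 81, 83, 87
Q1 (25th %ile) = 35.0000
Q3 (75th %ile) = 78.5000
IQR = 78.5000 - 35.0000 = 43.5000

IQR = 43.5000


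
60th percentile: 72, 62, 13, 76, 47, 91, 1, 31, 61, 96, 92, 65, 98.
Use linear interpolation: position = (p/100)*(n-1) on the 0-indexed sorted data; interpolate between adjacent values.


Sorted: 1, 13, 31, 47, 61, 62, 65, 72, 76, 91, 92, 96, 98
n = 13
Index = 60/100 * 12 = 7.2000
Lower = data[7] = 72, Upper = data[8] = 76
P60 = 72 + 0.2000*(4) = 72.8000

P60 = 72.8000


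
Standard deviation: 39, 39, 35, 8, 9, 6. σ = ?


Mean = 22.6667
Variance = 227.5556
SD = sqrt(227.5556) = 15.0849

SD = 15.0849


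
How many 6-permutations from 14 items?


P(14,6) = 14!/8!
= 87178291200/40320
= 2162160

P(14,6) = 2162160


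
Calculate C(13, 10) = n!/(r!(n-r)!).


C(13,10) = 13!/(10! × 3!)
= 6227020800/(3628800 × 6)
= 286

C(13,10) = 286


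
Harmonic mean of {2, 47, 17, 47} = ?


Sum of reciprocals = 1/2 + 1/47 + 1/17 + 1/47 = 0.601377
HM = 4/0.601377 = 6.6514

HM = 6.6514


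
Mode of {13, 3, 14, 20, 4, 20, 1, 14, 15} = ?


Frequencies: 1:1, 3:1, 4:1, 13:1, 14:2, 15:1, 20:2
Max frequency = 2
Mode = 14, 20

Mode = 14, 20


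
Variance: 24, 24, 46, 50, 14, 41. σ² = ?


Mean = 33.1667
Squared deviations: 84.0278, 84.0278, 164.6944, 283.3611, 367.3611, 61.3611
Sum = 1044.8333
Variance = 1044.8333/6 = 174.1389

Variance = 174.1389


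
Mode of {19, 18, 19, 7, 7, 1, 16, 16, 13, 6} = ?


Frequencies: 1:1, 6:1, 7:2, 13:1, 16:2, 18:1, 19:2
Max frequency = 2
Mode = 7, 16, 19

Mode = 7, 16, 19


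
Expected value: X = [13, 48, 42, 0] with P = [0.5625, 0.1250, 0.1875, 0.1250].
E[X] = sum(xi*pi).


E[X] = 13*0.5625 + 48*0.1250 + 42*0.1875 + 0*0.1250
= 7.3125 + 6.0000 + 7.8750 + 0
= 21.1875

E[X] = 21.1875


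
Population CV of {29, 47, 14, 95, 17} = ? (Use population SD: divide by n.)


Mean = 40.4000
SD = 29.6621
CV = (29.6621/40.4000)*100 = 73.4210%

CV = 73.4210%


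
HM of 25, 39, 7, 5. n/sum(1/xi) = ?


Sum of reciprocals = 1/25 + 1/39 + 1/7 + 1/5 = 0.408498
HM = 4/0.408498 = 9.7920

HM = 9.7920


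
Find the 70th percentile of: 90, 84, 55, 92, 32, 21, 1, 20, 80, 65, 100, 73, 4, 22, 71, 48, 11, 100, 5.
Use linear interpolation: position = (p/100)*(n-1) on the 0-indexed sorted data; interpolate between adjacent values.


Sorted: 1, 4, 5, 11, 20, 21, 22, 32, 48, 55, 65, 71, 73, 80, 84, 90, 92, 100, 100
n = 19
Index = 70/100 * 18 = 12.6000
Lower = data[12] = 73, Upper = data[13] = 80
P70 = 73 + 0.6000*(7) = 77.2000

P70 = 77.2000


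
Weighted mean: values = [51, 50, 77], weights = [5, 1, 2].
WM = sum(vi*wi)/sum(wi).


Numerator = 51*5 + 50*1 + 77*2 = 459
Denominator = 5 + 1 + 2 = 8
WM = 459/8 = 57.3750

WM = 57.3750


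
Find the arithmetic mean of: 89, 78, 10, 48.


Sum = 89 + 78 + 10 + 48 = 225
n = 4
Mean = 225/4 = 56.2500

Mean = 56.2500


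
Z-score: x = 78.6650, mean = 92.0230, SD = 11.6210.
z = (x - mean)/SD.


z = (78.6650 - 92.0230)/11.6210
= -13.3580/11.6210
= -1.1495

z = -1.1495


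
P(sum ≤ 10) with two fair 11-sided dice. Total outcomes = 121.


Total outcomes = 11×11 = 121
Favorable (sum ≤ 10): 45
P = 45/121 = 0.3719

P = 0.3719


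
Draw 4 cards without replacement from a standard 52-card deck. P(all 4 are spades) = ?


P(all spades) = (13/52) × (12/51) × (11/50) × (10/49)
= 0.0026

P = 0.0026


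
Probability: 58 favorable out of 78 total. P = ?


P = 58/78 = 0.7436

P = 0.7436


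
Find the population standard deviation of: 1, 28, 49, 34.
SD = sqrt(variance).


Mean = 28.0000
Variance = 301.5000
SD = sqrt(301.5000) = 17.3638

SD = 17.3638


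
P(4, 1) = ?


P(4,1) = 4!/3!
= 24/6
= 4

P(4,1) = 4


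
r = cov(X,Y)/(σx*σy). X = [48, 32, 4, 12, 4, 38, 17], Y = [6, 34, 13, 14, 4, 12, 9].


Mean X = 22.1429, Mean Y = 13.1429
SD X = 16.057295, SD Y = 9.171829
Cov = 26.265306
r = 26.265306/(16.057295*9.171829) = 0.1783

r = 0.1783


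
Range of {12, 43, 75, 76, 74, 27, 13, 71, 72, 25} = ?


Max = 76, Min = 12
Range = 76 - 12 = 64

Range = 64


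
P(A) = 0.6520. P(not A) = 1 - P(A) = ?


P(not A) = 1 - 0.6520 = 0.3480

P(not A) = 0.3480


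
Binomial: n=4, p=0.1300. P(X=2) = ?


C(4,2) = 6
p^2 = 0.016900
(1-p)^2 = 0.756900
P = 6 * 0.016900 * 0.756900 = 0.0767

P(X=2) = 0.0767


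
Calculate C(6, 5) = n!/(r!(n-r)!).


C(6,5) = 6!/(5! × 1!)
= 720/(120 × 1)
= 6

C(6,5) = 6


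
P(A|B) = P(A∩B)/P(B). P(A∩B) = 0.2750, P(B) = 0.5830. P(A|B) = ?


P(A|B) = 0.2750/0.5830 = 0.4717

P(A|B) = 0.4717


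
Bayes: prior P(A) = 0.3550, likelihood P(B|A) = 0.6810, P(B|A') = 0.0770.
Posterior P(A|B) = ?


P(B) = P(B|A)*P(A) + P(B|A')*P(A')
= 0.6810*0.3550 + 0.0770*0.6450
= 0.241755 + 0.049665 = 0.291420
P(A|B) = 0.241755/0.291420 = 0.8296

P(A|B) = 0.8296


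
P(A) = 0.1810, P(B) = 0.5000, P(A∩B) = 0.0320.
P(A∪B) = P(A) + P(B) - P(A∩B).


P(A∪B) = 0.1810 + 0.5000 - 0.0320
= 0.6810 - 0.0320
= 0.6490

P(A∪B) = 0.6490


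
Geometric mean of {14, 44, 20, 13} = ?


Product = 14 × 44 × 20 × 13 = 160160
GM = 160160^(1/4) = 20.0050

GM = 20.0050


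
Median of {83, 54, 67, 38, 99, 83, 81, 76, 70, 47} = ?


Sorted: 38, 47, 54, 67, 70, 76, 81, 83, 83, 99
n = 10 (even)
Middle values: 70 and 76
Median = (70+76)/2 = 73.0000

Median = 73.0000


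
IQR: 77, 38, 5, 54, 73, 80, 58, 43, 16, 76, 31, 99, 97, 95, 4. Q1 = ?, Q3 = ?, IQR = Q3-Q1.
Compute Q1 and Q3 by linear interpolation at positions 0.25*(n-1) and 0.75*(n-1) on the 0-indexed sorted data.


Sorted: 4, 5, 16, 31, 38, 43, 54, 58, 73, 76, 77, 80, 95, 97, 99
Q1 (25th %ile) = 34.5000
Q3 (75th %ile) = 78.5000
IQR = 78.5000 - 34.5000 = 44.0000

IQR = 44.0000


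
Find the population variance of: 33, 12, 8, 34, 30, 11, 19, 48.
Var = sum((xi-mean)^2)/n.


Mean = 24.3750
Squared deviations: 74.3906, 153.1406, 268.1406, 92.6406, 31.6406, 178.8906, 28.8906, 558.1406
Sum = 1385.8750
Variance = 1385.8750/8 = 173.2344

Variance = 173.2344


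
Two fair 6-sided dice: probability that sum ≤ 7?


Total outcomes = 6×6 = 36
Favorable (sum ≤ 7): 21
P = 21/36 = 0.5833

P = 0.5833


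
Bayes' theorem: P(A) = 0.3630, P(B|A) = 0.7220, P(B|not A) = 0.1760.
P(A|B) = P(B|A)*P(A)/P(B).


P(B) = P(B|A)*P(A) + P(B|A')*P(A')
= 0.7220*0.3630 + 0.1760*0.6370
= 0.262086 + 0.112112 = 0.374198
P(A|B) = 0.262086/0.374198 = 0.7004

P(A|B) = 0.7004


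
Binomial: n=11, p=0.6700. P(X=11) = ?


C(11,11) = 1
p^11 = 0.012213
(1-p)^0 = 1.000000
P = 1 * 0.012213 * 1.000000 = 0.0122

P(X=11) = 0.0122


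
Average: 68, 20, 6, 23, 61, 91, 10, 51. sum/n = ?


Sum = 68 + 20 + 6 + 23 + 61 + 91 + 10 + 51 = 330
n = 8
Mean = 330/8 = 41.2500

Mean = 41.2500


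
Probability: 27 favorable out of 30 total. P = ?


P = 27/30 = 0.9000

P = 0.9000


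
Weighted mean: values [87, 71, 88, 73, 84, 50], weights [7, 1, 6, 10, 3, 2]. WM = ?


Numerator = 87*7 + 71*1 + 88*6 + 73*10 + 84*3 + 50*2 = 2290
Denominator = 7 + 1 + 6 + 10 + 3 + 2 = 29
WM = 2290/29 = 78.9655

WM = 78.9655


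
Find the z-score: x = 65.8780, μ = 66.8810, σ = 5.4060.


z = (65.8780 - 66.8810)/5.4060
= -1.0030/5.4060
= -0.1855

z = -0.1855


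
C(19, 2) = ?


C(19,2) = 19!/(2! × 17!)
= 121645100408832000/(2 × 355687428096000)
= 171

C(19,2) = 171


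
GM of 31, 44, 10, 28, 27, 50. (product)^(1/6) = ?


Product = 31 × 44 × 10 × 28 × 27 × 50 = 515592000
GM = 515592000^(1/6) = 28.3172

GM = 28.3172


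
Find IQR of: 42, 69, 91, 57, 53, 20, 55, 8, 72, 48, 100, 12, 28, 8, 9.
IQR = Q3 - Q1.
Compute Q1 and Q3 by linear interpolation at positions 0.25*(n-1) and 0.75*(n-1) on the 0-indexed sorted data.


Sorted: 8, 8, 9, 12, 20, 28, 42, 48, 53, 55, 57, 69, 72, 91, 100
Q1 (25th %ile) = 16.0000
Q3 (75th %ile) = 63.0000
IQR = 63.0000 - 16.0000 = 47.0000

IQR = 47.0000


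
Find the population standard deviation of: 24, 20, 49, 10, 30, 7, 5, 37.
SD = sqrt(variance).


Mean = 22.7500
Variance = 209.9375
SD = sqrt(209.9375) = 14.4892

SD = 14.4892


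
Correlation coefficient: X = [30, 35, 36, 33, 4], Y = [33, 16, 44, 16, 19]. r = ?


Mean X = 27.6000, Mean Y = 25.6000
SD X = 11.976644, SD Y = 11.146300
Cov = 41.040000
r = 41.040000/(11.976644*11.146300) = 0.3074

r = 0.3074


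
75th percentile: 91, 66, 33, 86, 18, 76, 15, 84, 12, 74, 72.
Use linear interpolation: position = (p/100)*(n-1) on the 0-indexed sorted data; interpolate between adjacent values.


Sorted: 12, 15, 18, 33, 66, 72, 74, 76, 84, 86, 91
n = 11
Index = 75/100 * 10 = 7.5000
Lower = data[7] = 76, Upper = data[8] = 84
P75 = 76 + 0.5000*(8) = 80.0000

P75 = 80.0000


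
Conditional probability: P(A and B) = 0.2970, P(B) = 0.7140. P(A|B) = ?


P(A|B) = 0.2970/0.7140 = 0.4160

P(A|B) = 0.4160


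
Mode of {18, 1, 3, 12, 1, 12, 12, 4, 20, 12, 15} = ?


Frequencies: 1:2, 3:1, 4:1, 12:4, 15:1, 18:1, 20:1
Max frequency = 4
Mode = 12

Mode = 12


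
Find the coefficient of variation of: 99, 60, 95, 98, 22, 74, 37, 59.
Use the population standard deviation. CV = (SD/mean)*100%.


Mean = 68.0000
SD = 27.0370
CV = (27.0370/68.0000)*100 = 39.7603%

CV = 39.7603%


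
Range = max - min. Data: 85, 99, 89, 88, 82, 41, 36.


Max = 99, Min = 36
Range = 99 - 36 = 63

Range = 63


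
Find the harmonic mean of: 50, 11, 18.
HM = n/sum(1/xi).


Sum of reciprocals = 1/50 + 1/11 + 1/18 = 0.166465
HM = 3/0.166465 = 18.0218

HM = 18.0218


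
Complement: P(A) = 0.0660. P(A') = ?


P(not A) = 1 - 0.0660 = 0.9340

P(not A) = 0.9340


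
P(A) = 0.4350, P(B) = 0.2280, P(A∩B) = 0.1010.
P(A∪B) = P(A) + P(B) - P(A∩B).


P(A∪B) = 0.4350 + 0.2280 - 0.1010
= 0.6630 - 0.1010
= 0.5620

P(A∪B) = 0.5620


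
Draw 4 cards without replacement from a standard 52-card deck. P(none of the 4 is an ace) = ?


P(no aces) = (48/52) × (47/51) × (46/50) × (45/49)
= 0.7187

P = 0.7187


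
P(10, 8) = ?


P(10,8) = 10!/2!
= 3628800/2
= 1814400

P(10,8) = 1814400


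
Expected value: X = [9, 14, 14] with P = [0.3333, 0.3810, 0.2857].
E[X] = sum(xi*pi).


E[X] = 9*0.3333 + 14*0.3810 + 14*0.2857
= 2.9997 + 5.3340 + 3.9998
= 12.3335

E[X] = 12.3335


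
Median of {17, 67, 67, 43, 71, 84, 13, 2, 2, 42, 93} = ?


Sorted: 2, 2, 13, 17, 42, 43, 67, 67, 71, 84, 93
n = 11 (odd)
Middle value = 43

Median = 43


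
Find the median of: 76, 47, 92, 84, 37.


Sorted: 37, 47, 76, 84, 92
n = 5 (odd)
Middle value = 76

Median = 76


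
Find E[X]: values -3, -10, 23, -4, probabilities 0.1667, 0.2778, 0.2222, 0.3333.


E[X] = -3*0.1667 - 10*0.2778 + 23*0.2222 - 4*0.3333
= -0.5001 - 2.7780 + 5.1106 - 1.3332
= 0.4993

E[X] = 0.4993


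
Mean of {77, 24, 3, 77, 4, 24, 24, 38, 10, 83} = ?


Sum = 77 + 24 + 3 + 77 + 4 + 24 + 24 + 38 + 10 + 83 = 364
n = 10
Mean = 364/10 = 36.4000

Mean = 36.4000


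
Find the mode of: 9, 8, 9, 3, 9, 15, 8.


Frequencies: 3:1, 8:2, 9:3, 15:1
Max frequency = 3
Mode = 9

Mode = 9


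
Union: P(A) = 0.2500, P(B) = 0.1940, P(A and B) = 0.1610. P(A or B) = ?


P(A∪B) = 0.2500 + 0.1940 - 0.1610
= 0.4440 - 0.1610
= 0.2830

P(A∪B) = 0.2830


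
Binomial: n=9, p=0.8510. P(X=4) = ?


C(9,4) = 126
p^4 = 0.524467
(1-p)^5 = 7.343978e-05
P = 126 * 0.524467 * 7.343978e-05 = 0.0049

P(X=4) = 0.0049


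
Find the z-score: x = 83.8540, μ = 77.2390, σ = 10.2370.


z = (83.8540 - 77.2390)/10.2370
= 6.6150/10.2370
= 0.6462

z = 0.6462


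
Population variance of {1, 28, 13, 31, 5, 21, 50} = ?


Mean = 21.2857
Squared deviations: 411.5102, 45.0816, 68.6531, 94.3673, 265.2245, 0.0816, 824.5102
Sum = 1709.4286
Variance = 1709.4286/7 = 244.2041

Variance = 244.2041


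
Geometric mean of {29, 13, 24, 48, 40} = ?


Product = 29 × 13 × 24 × 48 × 40 = 17372160
GM = 17372160^(1/5) = 28.0524

GM = 28.0524


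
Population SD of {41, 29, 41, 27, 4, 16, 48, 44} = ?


Mean = 31.2500
Variance = 203.9375
SD = sqrt(203.9375) = 14.2807

SD = 14.2807


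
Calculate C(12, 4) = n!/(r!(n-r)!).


C(12,4) = 12!/(4! × 8!)
= 479001600/(24 × 40320)
= 495

C(12,4) = 495


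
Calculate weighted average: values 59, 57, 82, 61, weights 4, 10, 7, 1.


Numerator = 59*4 + 57*10 + 82*7 + 61*1 = 1441
Denominator = 4 + 10 + 7 + 1 = 22
WM = 1441/22 = 65.5000

WM = 65.5000


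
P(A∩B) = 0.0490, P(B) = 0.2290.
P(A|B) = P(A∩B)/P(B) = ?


P(A|B) = 0.0490/0.2290 = 0.2140

P(A|B) = 0.2140


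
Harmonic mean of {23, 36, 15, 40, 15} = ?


Sum of reciprocals = 1/23 + 1/36 + 1/15 + 1/40 + 1/15 = 0.229589
HM = 5/0.229589 = 21.7780

HM = 21.7780


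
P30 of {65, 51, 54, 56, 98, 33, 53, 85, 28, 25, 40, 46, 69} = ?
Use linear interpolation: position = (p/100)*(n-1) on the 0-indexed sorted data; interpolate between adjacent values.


Sorted: 25, 28, 33, 40, 46, 51, 53, 54, 56, 65, 69, 85, 98
n = 13
Index = 30/100 * 12 = 3.6000
Lower = data[3] = 40, Upper = data[4] = 46
P30 = 40 + 0.6000*(6) = 43.6000

P30 = 43.6000


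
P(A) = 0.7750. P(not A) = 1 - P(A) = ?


P(not A) = 1 - 0.7750 = 0.2250

P(not A) = 0.2250


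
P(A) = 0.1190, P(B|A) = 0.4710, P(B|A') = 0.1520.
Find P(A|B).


P(B) = P(B|A)*P(A) + P(B|A')*P(A')
= 0.4710*0.1190 + 0.1520*0.8810
= 0.056049 + 0.133912 = 0.189961
P(A|B) = 0.056049/0.189961 = 0.2951

P(A|B) = 0.2951


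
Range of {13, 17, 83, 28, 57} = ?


Max = 83, Min = 13
Range = 83 - 13 = 70

Range = 70


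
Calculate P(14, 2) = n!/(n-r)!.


P(14,2) = 14!/12!
= 87178291200/479001600
= 182

P(14,2) = 182


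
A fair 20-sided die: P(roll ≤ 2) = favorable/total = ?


Favorable outcomes (roll ≤ 2): 2
Total outcomes = 20
P = 2/20 = 0.1000

P = 0.1000


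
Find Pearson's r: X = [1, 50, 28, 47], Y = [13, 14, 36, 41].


Mean X = 31.5000, Mean Y = 26.0000
SD X = 19.525624, SD Y = 12.629331
Cov = 93.000000
r = 93.000000/(19.525624*12.629331) = 0.3771

r = 0.3771


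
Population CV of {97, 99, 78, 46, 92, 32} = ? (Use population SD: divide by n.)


Mean = 74.0000
SD = 25.9551
CV = (25.9551/74.0000)*100 = 35.0744%

CV = 35.0744%


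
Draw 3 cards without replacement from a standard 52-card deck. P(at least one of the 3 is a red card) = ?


P(at least one) = 1 - P(none)
P(none) = (26/52) × (25/51) × (24/50) = 0.117647
P(at least one) = 1 - 0.117647 = 0.8824

P = 0.8824


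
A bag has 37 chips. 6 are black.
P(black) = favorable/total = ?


P = 6/37 = 0.1622

P = 0.1622


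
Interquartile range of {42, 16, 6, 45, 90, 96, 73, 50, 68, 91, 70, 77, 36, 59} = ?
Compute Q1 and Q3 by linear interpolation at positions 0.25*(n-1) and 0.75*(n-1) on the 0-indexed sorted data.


Sorted: 6, 16, 36, 42, 45, 50, 59, 68, 70, 73, 77, 90, 91, 96
Q1 (25th %ile) = 42.7500
Q3 (75th %ile) = 76.0000
IQR = 76.0000 - 42.7500 = 33.2500

IQR = 33.2500


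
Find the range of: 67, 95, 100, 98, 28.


Max = 100, Min = 28
Range = 100 - 28 = 72

Range = 72


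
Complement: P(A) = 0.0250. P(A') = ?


P(not A) = 1 - 0.0250 = 0.9750

P(not A) = 0.9750


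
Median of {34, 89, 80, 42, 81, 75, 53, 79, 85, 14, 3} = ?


Sorted: 3, 14, 34, 42, 53, 75, 79, 80, 81, 85, 89
n = 11 (odd)
Middle value = 75

Median = 75


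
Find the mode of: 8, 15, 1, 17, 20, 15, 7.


Frequencies: 1:1, 7:1, 8:1, 15:2, 17:1, 20:1
Max frequency = 2
Mode = 15

Mode = 15


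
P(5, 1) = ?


P(5,1) = 5!/4!
= 120/24
= 5

P(5,1) = 5


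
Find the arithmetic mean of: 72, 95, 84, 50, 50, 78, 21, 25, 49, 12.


Sum = 72 + 95 + 84 + 50 + 50 + 78 + 21 + 25 + 49 + 12 = 536
n = 10
Mean = 536/10 = 53.6000

Mean = 53.6000


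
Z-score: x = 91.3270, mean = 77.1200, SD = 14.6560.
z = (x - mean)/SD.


z = (91.3270 - 77.1200)/14.6560
= 14.2070/14.6560
= 0.9694

z = 0.9694


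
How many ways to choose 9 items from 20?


C(20,9) = 20!/(9! × 11!)
= 2432902008176640000/(362880 × 39916800)
= 167960

C(20,9) = 167960


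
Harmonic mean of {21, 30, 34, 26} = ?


Sum of reciprocals = 1/21 + 1/30 + 1/34 + 1/26 = 0.148826
HM = 4/0.148826 = 26.8771

HM = 26.8771


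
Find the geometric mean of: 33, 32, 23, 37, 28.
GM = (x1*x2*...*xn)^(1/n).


Product = 33 × 32 × 23 × 37 × 28 = 25162368
GM = 25162368^(1/5) = 30.2100

GM = 30.2100


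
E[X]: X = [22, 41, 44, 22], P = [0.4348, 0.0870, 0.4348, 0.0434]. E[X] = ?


E[X] = 22*0.4348 + 41*0.0870 + 44*0.4348 + 22*0.0434
= 9.5656 + 3.5670 + 19.1312 + 0.9548
= 33.2186

E[X] = 33.2186


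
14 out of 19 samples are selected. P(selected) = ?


P = 14/19 = 0.7368

P = 0.7368


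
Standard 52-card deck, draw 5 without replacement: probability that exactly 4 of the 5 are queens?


Hypergeometric: P(X=4) = C(4,4)·C(48,1) / C(52,5)
= 1 × 48 / 2598960
= 48/2598960 = 1.8469e-05

P = 1.8469e-05


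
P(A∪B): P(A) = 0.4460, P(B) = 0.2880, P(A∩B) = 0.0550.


P(A∪B) = 0.4460 + 0.2880 - 0.0550
= 0.7340 - 0.0550
= 0.6790

P(A∪B) = 0.6790


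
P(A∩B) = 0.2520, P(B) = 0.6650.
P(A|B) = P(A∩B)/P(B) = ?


P(A|B) = 0.2520/0.6650 = 0.3789

P(A|B) = 0.3789


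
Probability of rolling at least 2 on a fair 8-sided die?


Favorable outcomes (roll ≥ 2): 7
Total outcomes = 8
P = 7/8 = 0.8750

P = 0.8750


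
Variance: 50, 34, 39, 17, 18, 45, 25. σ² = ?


Mean = 32.5714
Squared deviations: 303.7551, 2.0408, 41.3265, 242.4694, 212.3265, 154.4694, 57.3265
Sum = 1013.7143
Variance = 1013.7143/7 = 144.8163

Variance = 144.8163


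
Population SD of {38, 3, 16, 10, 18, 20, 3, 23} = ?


Mean = 16.3750
Variance = 115.7344
SD = sqrt(115.7344) = 10.7580

SD = 10.7580


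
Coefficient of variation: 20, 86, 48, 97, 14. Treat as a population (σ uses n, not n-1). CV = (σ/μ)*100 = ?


Mean = 53.0000
SD = 33.6452
CV = (33.6452/53.0000)*100 = 63.4815%

CV = 63.4815%


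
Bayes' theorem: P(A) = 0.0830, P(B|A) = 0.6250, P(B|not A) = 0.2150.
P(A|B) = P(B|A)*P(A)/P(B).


P(B) = P(B|A)*P(A) + P(B|A')*P(A')
= 0.6250*0.0830 + 0.2150*0.9170
= 0.051875 + 0.197155 = 0.249030
P(A|B) = 0.051875/0.249030 = 0.2083

P(A|B) = 0.2083


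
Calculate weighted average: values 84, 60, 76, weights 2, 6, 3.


Numerator = 84*2 + 60*6 + 76*3 = 756
Denominator = 2 + 6 + 3 = 11
WM = 756/11 = 68.7273

WM = 68.7273


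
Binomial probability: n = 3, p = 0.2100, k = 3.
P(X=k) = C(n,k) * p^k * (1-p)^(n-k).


C(3,3) = 1
p^3 = 0.009261
(1-p)^0 = 1.000000
P = 1 * 0.009261 * 1.000000 = 0.0093

P(X=3) = 0.0093


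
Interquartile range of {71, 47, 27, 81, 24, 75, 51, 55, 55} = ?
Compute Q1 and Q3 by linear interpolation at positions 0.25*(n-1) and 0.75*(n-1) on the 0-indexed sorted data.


Sorted: 24, 27, 47, 51, 55, 55, 71, 75, 81
Q1 (25th %ile) = 47.0000
Q3 (75th %ile) = 71.0000
IQR = 71.0000 - 47.0000 = 24.0000

IQR = 24.0000


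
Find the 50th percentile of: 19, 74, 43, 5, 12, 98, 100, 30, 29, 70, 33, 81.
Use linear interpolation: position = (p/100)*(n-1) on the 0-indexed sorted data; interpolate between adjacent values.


Sorted: 5, 12, 19, 29, 30, 33, 43, 70, 74, 81, 98, 100
n = 12
Index = 50/100 * 11 = 5.5000
Lower = data[5] = 33, Upper = data[6] = 43
P50 = 33 + 0.5000*(10) = 38.0000

P50 = 38.0000


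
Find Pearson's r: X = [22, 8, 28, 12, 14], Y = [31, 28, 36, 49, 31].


Mean X = 16.8000, Mean Y = 35.0000
SD X = 7.222188, SD Y = 7.456541
Cov = -0.800000
r = -0.800000/(7.222188*7.456541) = -0.0149

r = -0.0149


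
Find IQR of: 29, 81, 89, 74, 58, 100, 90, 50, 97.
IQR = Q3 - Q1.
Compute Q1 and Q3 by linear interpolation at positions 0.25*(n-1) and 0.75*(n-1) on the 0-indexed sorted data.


Sorted: 29, 50, 58, 74, 81, 89, 90, 97, 100
Q1 (25th %ile) = 58.0000
Q3 (75th %ile) = 90.0000
IQR = 90.0000 - 58.0000 = 32.0000

IQR = 32.0000


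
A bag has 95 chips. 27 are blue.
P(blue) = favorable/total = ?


P = 27/95 = 0.2842

P = 0.2842


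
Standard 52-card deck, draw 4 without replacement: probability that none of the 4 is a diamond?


P(no diamonds) = (39/52) × (38/51) × (37/50) × (36/49)
= 0.3038

P = 0.3038


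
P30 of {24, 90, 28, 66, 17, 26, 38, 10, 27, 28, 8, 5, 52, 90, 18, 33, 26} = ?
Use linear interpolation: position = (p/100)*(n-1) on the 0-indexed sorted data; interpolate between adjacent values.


Sorted: 5, 8, 10, 17, 18, 24, 26, 26, 27, 28, 28, 33, 38, 52, 66, 90, 90
n = 17
Index = 30/100 * 16 = 4.8000
Lower = data[4] = 18, Upper = data[5] = 24
P30 = 18 + 0.8000*(6) = 22.8000

P30 = 22.8000


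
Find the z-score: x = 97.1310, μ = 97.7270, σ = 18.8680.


z = (97.1310 - 97.7270)/18.8680
= -0.5960/18.8680
= -0.0316

z = -0.0316


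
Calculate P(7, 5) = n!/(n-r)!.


P(7,5) = 7!/2!
= 5040/2
= 2520

P(7,5) = 2520


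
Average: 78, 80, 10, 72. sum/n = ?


Sum = 78 + 80 + 10 + 72 = 240
n = 4
Mean = 240/4 = 60.0000

Mean = 60.0000


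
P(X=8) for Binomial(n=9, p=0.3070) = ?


C(9,8) = 9
p^8 = 7.890545e-05
(1-p)^1 = 0.693000
P = 9 * 7.890545e-05 * 0.693000 = 0.0005

P(X=8) = 0.0005


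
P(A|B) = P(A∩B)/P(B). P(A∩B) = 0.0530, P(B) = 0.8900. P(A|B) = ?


P(A|B) = 0.0530/0.8900 = 0.0596

P(A|B) = 0.0596


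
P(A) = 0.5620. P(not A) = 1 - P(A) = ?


P(not A) = 1 - 0.5620 = 0.4380

P(not A) = 0.4380


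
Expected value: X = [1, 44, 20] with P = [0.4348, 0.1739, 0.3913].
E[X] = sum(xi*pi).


E[X] = 1*0.4348 + 44*0.1739 + 20*0.3913
= 0.4348 + 7.6516 + 7.8260
= 15.9124

E[X] = 15.9124


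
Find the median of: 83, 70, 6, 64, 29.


Sorted: 6, 29, 64, 70, 83
n = 5 (odd)
Middle value = 64

Median = 64


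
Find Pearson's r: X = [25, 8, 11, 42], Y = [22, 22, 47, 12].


Mean X = 21.5000, Mean Y = 25.7500
SD X = 13.462912, SD Y = 12.930101
Cov = -116.875000
r = -116.875000/(13.462912*12.930101) = -0.6714

r = -0.6714


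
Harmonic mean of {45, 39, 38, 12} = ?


Sum of reciprocals = 1/45 + 1/39 + 1/38 + 1/12 = 0.157512
HM = 4/0.157512 = 25.3948

HM = 25.3948


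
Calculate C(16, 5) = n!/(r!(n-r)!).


C(16,5) = 16!/(5! × 11!)
= 20922789888000/(120 × 39916800)
= 4368

C(16,5) = 4368


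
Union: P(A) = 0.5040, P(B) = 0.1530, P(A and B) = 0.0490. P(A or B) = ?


P(A∪B) = 0.5040 + 0.1530 - 0.0490
= 0.6570 - 0.0490
= 0.6080

P(A∪B) = 0.6080


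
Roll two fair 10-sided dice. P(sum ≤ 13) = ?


Total outcomes = 10×10 = 100
Favorable (sum ≤ 13): 72
P = 72/100 = 0.7200

P = 0.7200


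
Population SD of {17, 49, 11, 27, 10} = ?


Mean = 22.8000
Variance = 208.1600
SD = sqrt(208.1600) = 14.4278

SD = 14.4278


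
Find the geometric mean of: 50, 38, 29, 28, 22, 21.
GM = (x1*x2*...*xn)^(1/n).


Product = 50 × 38 × 29 × 28 × 22 × 21 = 712773600
GM = 712773600^(1/6) = 29.8877

GM = 29.8877


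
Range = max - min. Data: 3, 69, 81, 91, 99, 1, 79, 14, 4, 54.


Max = 99, Min = 1
Range = 99 - 1 = 98

Range = 98


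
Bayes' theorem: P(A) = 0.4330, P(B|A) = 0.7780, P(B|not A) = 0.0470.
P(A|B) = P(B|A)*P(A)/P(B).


P(B) = P(B|A)*P(A) + P(B|A')*P(A')
= 0.7780*0.4330 + 0.0470*0.5670
= 0.336874 + 0.026649 = 0.363523
P(A|B) = 0.336874/0.363523 = 0.9267

P(A|B) = 0.9267


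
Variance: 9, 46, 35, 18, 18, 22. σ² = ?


Mean = 24.6667
Squared deviations: 245.4444, 455.1111, 106.7778, 44.4444, 44.4444, 7.1111
Sum = 903.3333
Variance = 903.3333/6 = 150.5556

Variance = 150.5556


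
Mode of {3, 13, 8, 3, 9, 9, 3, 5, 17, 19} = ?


Frequencies: 3:3, 5:1, 8:1, 9:2, 13:1, 17:1, 19:1
Max frequency = 3
Mode = 3

Mode = 3


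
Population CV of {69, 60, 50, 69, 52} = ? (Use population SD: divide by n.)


Mean = 60.0000
SD = 8.0747
CV = (8.0747/60.0000)*100 = 13.4578%

CV = 13.4578%


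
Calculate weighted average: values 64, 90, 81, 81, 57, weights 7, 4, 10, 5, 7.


Numerator = 64*7 + 90*4 + 81*10 + 81*5 + 57*7 = 2422
Denominator = 7 + 4 + 10 + 5 + 7 = 33
WM = 2422/33 = 73.3939

WM = 73.3939


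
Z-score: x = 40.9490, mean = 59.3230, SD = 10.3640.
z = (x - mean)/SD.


z = (40.9490 - 59.3230)/10.3640
= -18.3740/10.3640
= -1.7729

z = -1.7729


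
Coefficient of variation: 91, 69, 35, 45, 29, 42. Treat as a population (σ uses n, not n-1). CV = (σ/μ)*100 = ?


Mean = 51.8333
SD = 21.5129
CV = (21.5129/51.8333)*100 = 41.5040%

CV = 41.5040%


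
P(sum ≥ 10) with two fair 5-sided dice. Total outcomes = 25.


Total outcomes = 5×5 = 25
Favorable (sum ≥ 10): 1
P = 1/25 = 0.0400

P = 0.0400


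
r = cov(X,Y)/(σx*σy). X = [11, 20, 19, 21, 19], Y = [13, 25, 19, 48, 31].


Mean X = 18.0000, Mean Y = 27.2000
SD X = 3.577709, SD Y = 12.006665
Cov = 30.600000
r = 30.600000/(3.577709*12.006665) = 0.7124

r = 0.7124


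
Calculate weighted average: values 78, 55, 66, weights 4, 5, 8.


Numerator = 78*4 + 55*5 + 66*8 = 1115
Denominator = 4 + 5 + 8 = 17
WM = 1115/17 = 65.5882

WM = 65.5882


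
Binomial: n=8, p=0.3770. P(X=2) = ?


C(8,2) = 28
p^2 = 0.142129
(1-p)^6 = 0.058469
P = 28 * 0.142129 * 0.058469 = 0.2327

P(X=2) = 0.2327


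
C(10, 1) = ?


C(10,1) = 10!/(1! × 9!)
= 3628800/(1 × 362880)
= 10

C(10,1) = 10


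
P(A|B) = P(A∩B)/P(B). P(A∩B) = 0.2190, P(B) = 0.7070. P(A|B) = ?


P(A|B) = 0.2190/0.7070 = 0.3098

P(A|B) = 0.3098


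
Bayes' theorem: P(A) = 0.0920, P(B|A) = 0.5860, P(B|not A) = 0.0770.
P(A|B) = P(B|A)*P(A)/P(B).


P(B) = P(B|A)*P(A) + P(B|A')*P(A')
= 0.5860*0.0920 + 0.0770*0.9080
= 0.053912 + 0.069916 = 0.123828
P(A|B) = 0.053912/0.123828 = 0.4354

P(A|B) = 0.4354


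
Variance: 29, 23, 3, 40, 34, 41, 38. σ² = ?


Mean = 29.7143
Squared deviations: 0.5102, 45.0816, 713.6531, 105.7959, 18.3673, 127.3673, 68.6531
Sum = 1079.4286
Variance = 1079.4286/7 = 154.2041

Variance = 154.2041


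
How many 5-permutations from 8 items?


P(8,5) = 8!/3!
= 40320/6
= 6720

P(8,5) = 6720


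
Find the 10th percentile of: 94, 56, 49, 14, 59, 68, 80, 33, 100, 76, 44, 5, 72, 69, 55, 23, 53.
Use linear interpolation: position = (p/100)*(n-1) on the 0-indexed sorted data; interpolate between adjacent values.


Sorted: 5, 14, 23, 33, 44, 49, 53, 55, 56, 59, 68, 69, 72, 76, 80, 94, 100
n = 17
Index = 10/100 * 16 = 1.6000
Lower = data[1] = 14, Upper = data[2] = 23
P10 = 14 + 0.6000*(9) = 19.4000

P10 = 19.4000


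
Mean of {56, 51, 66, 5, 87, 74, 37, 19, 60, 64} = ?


Sum = 56 + 51 + 66 + 5 + 87 + 74 + 37 + 19 + 60 + 64 = 519
n = 10
Mean = 519/10 = 51.9000

Mean = 51.9000


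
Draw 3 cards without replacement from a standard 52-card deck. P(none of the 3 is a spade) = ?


P(no spades) = (39/52) × (38/51) × (37/50)
= 0.4135

P = 0.4135


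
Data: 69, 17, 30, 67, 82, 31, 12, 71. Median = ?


Sorted: 12, 17, 30, 31, 67, 69, 71, 82
n = 8 (even)
Middle values: 31 and 67
Median = (31+67)/2 = 49.0000

Median = 49.0000


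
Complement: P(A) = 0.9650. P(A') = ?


P(not A) = 1 - 0.9650 = 0.0350

P(not A) = 0.0350


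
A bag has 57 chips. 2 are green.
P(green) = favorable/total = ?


P = 2/57 = 0.0351

P = 0.0351
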